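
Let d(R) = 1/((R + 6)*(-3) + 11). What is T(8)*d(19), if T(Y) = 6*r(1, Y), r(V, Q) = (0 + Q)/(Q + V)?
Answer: -1/12 ≈ -0.083333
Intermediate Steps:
r(V, Q) = Q/(Q + V)
T(Y) = 6*Y/(1 + Y) (T(Y) = 6*(Y/(Y + 1)) = 6*(Y/(1 + Y)) = 6*Y/(1 + Y))
d(R) = 1/(-7 - 3*R) (d(R) = 1/((6 + R)*(-3) + 11) = 1/((-18 - 3*R) + 11) = 1/(-7 - 3*R))
T(8)*d(19) = (6*8/(1 + 8))*(-1/(7 + 3*19)) = (6*8/9)*(-1/(7 + 57)) = (6*8*(⅑))*(-1/64) = 16*(-1*1/64)/3 = (16/3)*(-1/64) = -1/12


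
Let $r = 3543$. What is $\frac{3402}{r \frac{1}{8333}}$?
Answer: $\frac{9449622}{1181} \approx 8001.4$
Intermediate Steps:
$\frac{3402}{r \frac{1}{8333}} = \frac{3402}{3543 \cdot \frac{1}{8333}} = \frac{3402}{\frac{3543}{8333}} = 3402 \cdot \frac{8333}{3543} = \frac{9449622}{1181}$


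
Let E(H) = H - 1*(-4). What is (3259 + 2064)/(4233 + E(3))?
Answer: 5323/4240 ≈ 1.2554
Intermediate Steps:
E(H) = 4 + H (E(H) = H + 4 = 4 + H)
(3259 + 2064)/(4233 + E(3)) = (3259 + 2064)/(4233 + (4 + 3)) = 5323/(4233 + 7) = 5323/4240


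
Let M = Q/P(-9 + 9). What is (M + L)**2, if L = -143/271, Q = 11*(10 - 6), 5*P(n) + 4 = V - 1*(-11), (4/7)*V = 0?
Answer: 3436187161/3598609 ≈ 954.87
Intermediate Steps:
V = 0 (V = (7/4)*0 = 0)
P(n) = 7/5 (P(n) = -4/5 + (0 - 1*(-11))/5 = -4/5 + (0 + 11)/5 = -4/5 + (1/5)*11 = -4/5 + 11/5 = 7/5)
Q = 44 (Q = 11*4 = 44)
L = -143/271 (L = -143*1/271 = -143/271 ≈ -0.52768)
M = 220/7 (M = 44/(7/5) = 44*(5/7) = 220/7 ≈ 31.429)
(M + L)**2 = (220/7 - 143/271)**2 = (58619/1897)**2 = 3436187161/3598609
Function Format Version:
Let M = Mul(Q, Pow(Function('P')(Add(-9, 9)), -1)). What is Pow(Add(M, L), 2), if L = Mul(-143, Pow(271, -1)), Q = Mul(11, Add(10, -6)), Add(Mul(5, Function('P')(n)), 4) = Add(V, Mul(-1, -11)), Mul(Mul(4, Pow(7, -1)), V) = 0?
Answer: Rational(3436187161, 3598609) ≈ 954.87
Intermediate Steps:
V = 0 (V = Mul(Rational(7, 4), 0) = 0)
Function('P')(n) = Rational(7, 5) (Function('P')(n) = Add(Rational(-4, 5), Mul(Rational(1, 5), Add(0, Mul(-1, -11)))) = Add(Rational(-4, 5), Mul(Rational(1, 5), Add(0, 11))) = Add(Rational(-4, 5), Mul(Rational(1, 5), 11)) = Add(Rational(-4, 5), Rational(11, 5)) = Rational(7, 5))
Q = 44 (Q = Mul(11, 4) = 44)
L = Rational(-143, 271) (L = Mul(-143, Rational(1, 271)) = Rational(-143, 271) ≈ -0.52768)
M = Rational(220, 7) (M = Mul(44, Pow(Rational(7, 5), -1)) = Mul(44, Rational(5, 7)) = Rational(220, 7) ≈ 31.429)
Pow(Add(M, L), 2) = Pow(Add(Rational(220, 7), Rational(-143, 271)), 2) = Pow(Rational(58619, 1897), 2) = Rational(3436187161, 3598609)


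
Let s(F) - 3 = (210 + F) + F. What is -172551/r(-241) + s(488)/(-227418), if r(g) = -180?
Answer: 25058103/26140 ≈ 958.61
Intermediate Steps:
s(F) = 213 + 2*F (s(F) = 3 + ((210 + F) + F) = 3 + (210 + 2*F) = 213 + 2*F)
-172551/r(-241) + s(488)/(-227418) = -172551/(-180) + (213 + 2*488)/(-227418) = -172551*(-1/180) + (213 + 976)*(-1/227418) = 57517/60 + 1189*(-1/227418) = 57517/60 - 41/7842 = 25058103/26140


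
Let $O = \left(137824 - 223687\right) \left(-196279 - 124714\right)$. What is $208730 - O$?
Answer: $-27561213229$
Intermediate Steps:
$O = 27561421959$ ($O = \left(-85863\right) \left(-320993\right) = 27561421959$)
$208730 - O = 208730 - 27561421959 = -27561213229$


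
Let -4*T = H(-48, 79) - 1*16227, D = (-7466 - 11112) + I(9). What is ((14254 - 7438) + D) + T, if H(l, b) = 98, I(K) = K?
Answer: -30883/4 ≈ -7720.8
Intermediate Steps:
D = -18569 (D = (-7466 - 11112) + 9 = -18578 + 9 = -18569)
T = 16129/4 (T = -(98 - 1*16227)/4 = -(98 - 16227)/4 = -¼*(-16129) = 16129/4 ≈ 4032.3)
((14254 - 7438) + D) + T = ((14254 - 7438) - 18569) + 16129/4 = (6816 - 18569) + 16129/4 = -11753 + 16129/4 = -30883/4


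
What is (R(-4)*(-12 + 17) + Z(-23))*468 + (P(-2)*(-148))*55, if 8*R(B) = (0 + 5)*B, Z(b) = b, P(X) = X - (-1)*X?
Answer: 15946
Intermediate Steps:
P(X) = 2*X (P(X) = X + X = 2*X)
R(B) = 5*B/8 (R(B) = ((0 + 5)*B)/8 = (5*B)/8 = 5*B/8)
(R(-4)*(-12 + 17) + Z(-23))*468 + (P(-2)*(-148))*55 = (((5/8)*(-4))*(-12 + 17) - 23)*468 + ((2*(-2))*(-148))*55 = (-5/2*5 - 23)*468 - 4*(-148)*55 = (-25/2 - 23)*468 + 592*55 = -71/2*468 + 32560 = -16614 + 32560 = 15946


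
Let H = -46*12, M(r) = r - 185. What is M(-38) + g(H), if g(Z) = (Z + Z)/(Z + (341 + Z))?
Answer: -169045/763 ≈ -221.55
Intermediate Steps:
M(r) = -185 + r
H = -552
g(Z) = 2*Z/(341 + 2*Z) (g(Z) = (2*Z)/(341 + 2*Z) = 2*Z/(341 + 2*Z))
M(-38) + g(H) = (-185 - 38) + 2*(-552)/(341 + 2*(-552)) = -223 + 2*(-552)/(341 - 1104) = -223 + 2*(-552)/(-763) = -223 + 2*(-552)*(-1/763) = -223 + 1104/763 = -169045/763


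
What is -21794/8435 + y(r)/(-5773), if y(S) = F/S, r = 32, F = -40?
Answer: -503224873/194781020 ≈ -2.5835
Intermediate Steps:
y(S) = -40/S
-21794/8435 + y(r)/(-5773) = -21794/8435 - 40/32/(-5773) = -21794*1/8435 - 40*1/32*(-1/5773) = -21794/8435 - 5/4*(-1/5773) = -21794/8435 + 5/23092 = -503224873/194781020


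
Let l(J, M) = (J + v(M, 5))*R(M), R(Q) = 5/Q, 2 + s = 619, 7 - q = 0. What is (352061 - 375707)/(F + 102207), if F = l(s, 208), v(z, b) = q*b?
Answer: -1229592/5315579 ≈ -0.23132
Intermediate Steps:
q = 7 (q = 7 - 1*0 = 7 + 0 = 7)
s = 617 (s = -2 + 619 = 617)
v(z, b) = 7*b
l(J, M) = 5*(35 + J)/M (l(J, M) = (J + 7*5)*(5/M) = (J + 35)*(5/M) = (35 + J)*(5/M) = 5*(35 + J)/M)
F = 815/52 (F = 5*(35 + 617)/208 = 5*(1/208)*652 = 815/52 ≈ 15.673)
(352061 - 375707)/(F + 102207) = (352061 - 375707)/(815/52 + 102207) = -23646/5315579/52 = -23646*52/5315579 = -1229592/5315579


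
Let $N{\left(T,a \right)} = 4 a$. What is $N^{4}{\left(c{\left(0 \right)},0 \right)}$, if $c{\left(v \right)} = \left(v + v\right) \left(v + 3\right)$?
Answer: $0$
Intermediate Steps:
$c{\left(v \right)} = 2 v \left(3 + v\right)$
$N^{4}{\left(c{\left(0 \right)},0 \right)} = \left(4 \cdot 0\right)^{4} = 0^{4} = 0$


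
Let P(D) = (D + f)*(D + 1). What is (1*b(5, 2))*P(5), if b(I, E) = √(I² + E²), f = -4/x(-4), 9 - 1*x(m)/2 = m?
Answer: 378*√29/13 ≈ 156.58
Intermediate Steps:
x(m) = 18 - 2*m
f = -2/13 (f = -4/(18 - 2*(-4)) = -4/(18 + 8) = -4/26 = -4*1/26 = -2/13 ≈ -0.15385)
P(D) = (1 + D)*(-2/13 + D) (P(D) = (D - 2/13)*(D + 1) = (-2/13 + D)*(1 + D) = (1 + D)*(-2/13 + D))
b(I, E) = √(E² + I²)
(1*b(5, 2))*P(5) = (1*√(2² + 5²))*(-2/13 + 5² + (11/13)*5) = (1*√(4 + 25))*(-2/13 + 25 + 55/13) = (1*√29)*(378/13) = √29*(378/13) = 378*√29/13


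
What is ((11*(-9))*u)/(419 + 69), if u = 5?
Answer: -495/488 ≈ -1.0143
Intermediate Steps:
((11*(-9))*u)/(419 + 69) = ((11*(-9))*5)/(419 + 69) = (-99*5)/488 = (1/488)*(-495) = -495/488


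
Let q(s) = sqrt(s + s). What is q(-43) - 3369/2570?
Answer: -3369/2570 + I*sqrt(86) ≈ -1.3109 + 9.2736*I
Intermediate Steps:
q(s) = sqrt(2)*sqrt(s) (q(s) = sqrt(2*s) = sqrt(2)*sqrt(s))
q(-43) - 3369/2570 = sqrt(2)*sqrt(-43) - 3369/2570 = sqrt(2)*(I*sqrt(43)) - 3369/2570 = I*sqrt(86) - 1*3369/2570 = I*sqrt(86) - 3369/2570 = -3369/2570 + I*sqrt(86)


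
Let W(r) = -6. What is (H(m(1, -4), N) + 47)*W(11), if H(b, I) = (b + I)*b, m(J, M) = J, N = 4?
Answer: -312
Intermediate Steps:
H(b, I) = b*(I + b) (H(b, I) = (I + b)*b = b*(I + b))
(H(m(1, -4), N) + 47)*W(11) = (1*(4 + 1) + 47)*(-6) = (1*5 + 47)*(-6) = (5 + 47)*(-6) = 52*(-6) = -312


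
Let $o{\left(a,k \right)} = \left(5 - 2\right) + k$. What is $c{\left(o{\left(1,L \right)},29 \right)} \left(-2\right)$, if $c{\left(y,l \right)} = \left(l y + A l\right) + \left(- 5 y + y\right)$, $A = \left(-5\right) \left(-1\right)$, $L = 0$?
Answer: $-440$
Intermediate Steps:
$o{\left(a,k \right)} = 3 + k$
$A = 5$
$c{\left(y,l \right)} = - 4 y + 5 l + l y$ ($c{\left(y,l \right)} = \left(l y + 5 l\right) + \left(- 5 y + y\right) = \left(5 l + l y\right) - 4 y = - 4 y + 5 l + l y$)
$c{\left(o{\left(1,L \right)},29 \right)} \left(-2\right) = \left(- 4 \left(3 + 0\right) + 5 \cdot 29 + 29 \left(3 + 0\right)\right) \left(-2\right) = \left(\left(-4\right) 3 + 145 + 29 \cdot 3\right) \left(-2\right) = \left(-12 + 145 + 87\right) \left(-2\right) = 220 \left(-2\right) = -440$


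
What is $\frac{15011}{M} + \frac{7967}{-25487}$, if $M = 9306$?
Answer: $\frac{28040405}{21562002} \approx 1.3005$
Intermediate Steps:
$\frac{15011}{M} + \frac{7967}{-25487} = \frac{15011}{9306} + \frac{7967}{-25487} = 15011 \cdot \frac{1}{9306} + 7967 \left(- \frac{1}{25487}\right) = \frac{15011}{9306} - \frac{7967}{25487} = \frac{28040405}{21562002}$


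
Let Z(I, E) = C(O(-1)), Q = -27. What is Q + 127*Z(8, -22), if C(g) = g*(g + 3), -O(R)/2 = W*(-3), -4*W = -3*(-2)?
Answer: 6831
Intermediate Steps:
W = -3/2 (W = -(-3)*(-2)/4 = -¼*6 = -3/2 ≈ -1.5000)
O(R) = -9 (O(R) = -(-3)*(-3) = -2*9/2 = -9)
C(g) = g*(3 + g)
Z(I, E) = 54 (Z(I, E) = -9*(3 - 9) = -9*(-6) = 54)
Q + 127*Z(8, -22) = -27 + 127*54 = -27 + 6858 = 6831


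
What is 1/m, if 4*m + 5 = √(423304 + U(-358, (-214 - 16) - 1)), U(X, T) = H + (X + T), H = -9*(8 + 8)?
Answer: 10/211273 + 2*√422571/211273 ≈ 0.0062010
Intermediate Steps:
H = -144 (H = -9*16 = -144)
U(X, T) = -144 + T + X (U(X, T) = -144 + (X + T) = -144 + (T + X) = -144 + T + X)
m = -5/4 + √422571/4 (m = -5/4 + √(423304 + (-144 + ((-214 - 16) - 1) - 358))/4 = -5/4 + √(423304 + (-144 + (-230 - 1) - 358))/4 = -5/4 + √(423304 + (-144 - 231 - 358))/4 = -5/4 + √(423304 - 733)/4 = -5/4 + √422571/4 ≈ 161.26)
1/m = 1/(-5/4 + √422571/4)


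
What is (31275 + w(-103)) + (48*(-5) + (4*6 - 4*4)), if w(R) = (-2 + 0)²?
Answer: 31047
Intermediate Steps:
w(R) = 4 (w(R) = (-2)² = 4)
(31275 + w(-103)) + (48*(-5) + (4*6 - 4*4)) = (31275 + 4) + (48*(-5) + (4*6 - 4*4)) = 31279 + (-240 + (24 - 16)) = 31279 + (-240 + 8) = 31279 - 232 = 31047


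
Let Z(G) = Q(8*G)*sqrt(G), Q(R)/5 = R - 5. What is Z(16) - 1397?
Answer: 1063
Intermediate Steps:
Q(R) = -25 + 5*R (Q(R) = 5*(R - 5) = 5*(-5 + R) = -25 + 5*R)
Z(G) = sqrt(G)*(-25 + 40*G) (Z(G) = (-25 + 5*(8*G))*sqrt(G) = (-25 + 40*G)*sqrt(G) = sqrt(G)*(-25 + 40*G))
Z(16) - 1397 = sqrt(16)*(-25 + 40*16) - 1397 = 4*(-25 + 640) - 1397 = 4*615 - 1397 = 2460 - 1397 = 1063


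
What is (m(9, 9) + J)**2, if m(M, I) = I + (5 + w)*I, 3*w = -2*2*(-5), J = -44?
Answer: 4900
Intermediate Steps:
w = 20/3 (w = (-2*2*(-5))/3 = (-4*(-5))/3 = (1/3)*20 = 20/3 ≈ 6.6667)
m(M, I) = 38*I/3 (m(M, I) = I + (5 + 20/3)*I = I + 35*I/3 = 38*I/3)
(m(9, 9) + J)**2 = ((38/3)*9 - 44)**2 = (114 - 44)**2 = 70**2 = 4900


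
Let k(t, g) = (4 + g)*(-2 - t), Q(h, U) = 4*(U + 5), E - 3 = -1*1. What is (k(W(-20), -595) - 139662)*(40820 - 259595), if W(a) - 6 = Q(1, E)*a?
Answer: 101925959850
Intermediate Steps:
E = 2 (E = 3 - 1*1 = 3 - 1 = 2)
Q(h, U) = 20 + 4*U (Q(h, U) = 4*(5 + U) = 20 + 4*U)
W(a) = 6 + 28*a (W(a) = 6 + (20 + 4*2)*a = 6 + (20 + 8)*a = 6 + 28*a)
k(t, g) = (-2 - t)*(4 + g)
(k(W(-20), -595) - 139662)*(40820 - 259595) = ((-8 - 4*(6 + 28*(-20)) - 2*(-595) - 1*(-595)*(6 + 28*(-20))) - 139662)*(40820 - 259595) = ((-8 - 4*(6 - 560) + 1190 - 1*(-595)*(6 - 560)) - 139662)*(-218775) = ((-8 - 4*(-554) + 1190 - 1*(-595)*(-554)) - 139662)*(-218775) = ((-8 + 2216 + 1190 - 329630) - 139662)*(-218775) = (-326232 - 139662)*(-218775) = -465894*(-218775) = 101925959850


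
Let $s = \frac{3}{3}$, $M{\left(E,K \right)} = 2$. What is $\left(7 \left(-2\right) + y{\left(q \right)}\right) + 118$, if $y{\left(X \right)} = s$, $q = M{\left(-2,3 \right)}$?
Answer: $105$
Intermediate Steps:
$q = 2$
$s = 1$ ($s = 3 \cdot \frac{1}{3} = 1$)
$y{\left(X \right)} = 1$
$\left(7 \left(-2\right) + y{\left(q \right)}\right) + 118 = \left(7 \left(-2\right) + 1\right) + 118 = \left(-14 + 1\right) + 118 = -13 + 118 = 105$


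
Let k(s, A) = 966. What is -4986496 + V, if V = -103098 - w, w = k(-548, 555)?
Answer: -5090560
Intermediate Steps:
w = 966
V = -104064 (V = -103098 - 1*966 = -103098 - 966 = -104064)
-4986496 + V = -4986496 - 104064 = -5090560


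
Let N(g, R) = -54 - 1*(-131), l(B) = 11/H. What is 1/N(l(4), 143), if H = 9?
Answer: 1/77 ≈ 0.012987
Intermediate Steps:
l(B) = 11/9
N(g, R) = 77 (N(g, R) = -54 + 131 = 77)
1/N(l(4), 143) = 1/77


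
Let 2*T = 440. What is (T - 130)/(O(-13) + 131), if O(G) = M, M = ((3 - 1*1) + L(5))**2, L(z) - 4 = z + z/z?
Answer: 18/55 ≈ 0.32727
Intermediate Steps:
T = 220 (T = (1/2)*440 = 220)
L(z) = 5 + z (L(z) = 4 + (z + z/z) = 4 + (z + 1) = 4 + (1 + z) = 5 + z)
M = 144 (M = ((3 - 1*1) + (5 + 5))**2 = ((3 - 1) + 10)**2 = (2 + 10)**2 = 12**2 = 144)
O(G) = 144
(T - 130)/(O(-13) + 131) = (220 - 130)/(144 + 131) = 90/275 = 90*(1/275) = 18/55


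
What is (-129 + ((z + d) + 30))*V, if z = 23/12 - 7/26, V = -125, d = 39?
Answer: 1137875/156 ≈ 7294.1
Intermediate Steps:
z = 257/156 (z = 23*(1/12) - 7*1/26 = 23/12 - 7/26 = 257/156 ≈ 1.6474)
(-129 + ((z + d) + 30))*V = (-129 + ((257/156 + 39) + 30))*(-125) = (-129 + (6341/156 + 30))*(-125) = (-129 + 11021/156)*(-125) = -9103/156*(-125) = 1137875/156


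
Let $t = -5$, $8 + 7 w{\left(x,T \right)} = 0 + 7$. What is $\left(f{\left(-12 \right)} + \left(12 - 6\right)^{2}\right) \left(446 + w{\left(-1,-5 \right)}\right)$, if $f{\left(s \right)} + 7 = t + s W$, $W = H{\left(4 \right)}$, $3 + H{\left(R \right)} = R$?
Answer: $\frac{37452}{7} \approx 5350.3$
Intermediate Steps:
$H{\left(R \right)} = -3 + R$
$w{\left(x,T \right)} = - \frac{1}{7}$ ($w{\left(x,T \right)} = - \frac{8}{7} + \frac{0 + 7}{7} = - \frac{8}{7} + \frac{1}{7} \cdot 7 = - \frac{8}{7} + 1 = - \frac{1}{7}$)
$W = 1$ ($W = -3 + 4 = 1$)
$f{\left(s \right)} = -12 + s$ ($f{\left(s \right)} = -7 + \left(-5 + s 1\right) = -7 + \left(-5 + s\right) = -12 + s$)
$\left(f{\left(-12 \right)} + \left(12 - 6\right)^{2}\right) \left(446 + w{\left(-1,-5 \right)}\right) = \left(\left(-12 - 12\right) + \left(12 - 6\right)^{2}\right) \left(446 - \frac{1}{7}\right) = \left(-24 + 6^{2}\right) \frac{3121}{7} = \left(-24 + 36\right) \frac{3121}{7} = 12 \cdot \frac{3121}{7} = \frac{37452}{7}$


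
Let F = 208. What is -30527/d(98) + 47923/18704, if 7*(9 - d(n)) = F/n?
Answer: -195702159435/55794032 ≈ -3507.6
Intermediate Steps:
d(n) = 9 - 208/(7*n)
-30527/d(98) + 47923/18704 = -30527/(9 - 208/7/98) + 47923/18704 = -30527/(9 - 208/7*1/98) + 47923*(1/18704) = -30527/(9 - 104/343) + 47923/18704 = -30527/2983/343 + 47923/18704 = -30527*343/2983 + 47923/18704 = -10470761/2983 + 47923/18704 = -195702159435/55794032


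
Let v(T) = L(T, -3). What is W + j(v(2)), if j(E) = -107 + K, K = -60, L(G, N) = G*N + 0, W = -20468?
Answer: -20635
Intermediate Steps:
L(G, N) = G*N
v(T) = -3*T (v(T) = T*(-3) = -3*T)
j(E) = -167 (j(E) = -107 - 60 = -167)
W + j(v(2)) = -20468 - 167 = -20635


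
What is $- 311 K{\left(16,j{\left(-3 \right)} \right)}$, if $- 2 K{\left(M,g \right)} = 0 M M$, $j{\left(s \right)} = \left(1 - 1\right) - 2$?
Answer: $0$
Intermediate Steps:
$j{\left(s \right)} = -2$ ($j{\left(s \right)} = 0 - 2 = -2$)
$K{\left(M,g \right)} = 0$ ($K{\left(M,g \right)} = - \frac{0 M M}{2} = - \frac{0 M}{2} = \left(- \frac{1}{2}\right) 0 = 0$)
$- 311 K{\left(16,j{\left(-3 \right)} \right)} = \left(-311\right) 0 = 0$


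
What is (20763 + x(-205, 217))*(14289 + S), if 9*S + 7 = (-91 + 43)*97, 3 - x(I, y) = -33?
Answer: 286420718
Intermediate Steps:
x(I, y) = 36 (x(I, y) = 3 - 1*(-33) = 3 + 33 = 36)
S = -4663/9 (S = -7/9 + ((-91 + 43)*97)/9 = -7/9 + (-48*97)/9 = -7/9 + (1/9)*(-4656) = -7/9 - 1552/3 = -4663/9 ≈ -518.11)
(20763 + x(-205, 217))*(14289 + S) = (20763 + 36)*(14289 - 4663/9) = 20799*(123938/9) = 286420718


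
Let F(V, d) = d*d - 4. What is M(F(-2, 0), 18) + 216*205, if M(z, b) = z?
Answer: 44276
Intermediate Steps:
F(V, d) = -4 + d² (F(V, d) = d² - 4 = -4 + d²)
M(F(-2, 0), 18) + 216*205 = (-4 + 0²) + 216*205 = (-4 + 0) + 44280 = -4 + 44280 = 44276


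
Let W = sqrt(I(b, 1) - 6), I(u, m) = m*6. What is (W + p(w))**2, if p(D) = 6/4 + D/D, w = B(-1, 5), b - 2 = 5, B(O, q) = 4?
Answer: 25/4 ≈ 6.2500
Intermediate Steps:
b = 7 (b = 2 + 5 = 7)
I(u, m) = 6*m
w = 4
p(D) = 5/2 (p(D) = 6*(1/4) + 1 = 3/2 + 1 = 5/2)
W = 0 (W = sqrt(6*1 - 6) = sqrt(6 - 6) = sqrt(0) = 0)
(W + p(w))**2 = (0 + 5/2)**2 = (5/2)**2 = 25/4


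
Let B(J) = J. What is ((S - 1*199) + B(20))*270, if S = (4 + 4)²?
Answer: -31050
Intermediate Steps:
S = 64 (S = 8² = 64)
((S - 1*199) + B(20))*270 = ((64 - 1*199) + 20)*270 = ((64 - 199) + 20)*270 = (-135 + 20)*270 = -115*270 = -31050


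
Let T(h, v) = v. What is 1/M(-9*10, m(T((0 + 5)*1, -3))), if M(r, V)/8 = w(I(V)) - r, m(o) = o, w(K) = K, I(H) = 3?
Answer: 1/744 ≈ 0.0013441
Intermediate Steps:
M(r, V) = 24 - 8*r (M(r, V) = 8*(3 - r) = 24 - 8*r)
1/M(-9*10, m(T((0 + 5)*1, -3))) = 1/(24 - (-72)*10) = 1/(24 - 8*(-90)) = 1/(24 + 720) = 1/744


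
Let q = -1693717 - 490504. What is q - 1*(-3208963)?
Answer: 1024742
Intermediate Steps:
q = -2184221
q - 1*(-3208963) = -2184221 - 1*(-3208963) = -2184221 + 3208963 = 1024742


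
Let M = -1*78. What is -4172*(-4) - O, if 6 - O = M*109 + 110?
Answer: 8290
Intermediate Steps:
M = -78
O = 8398 (O = 6 - (-78*109 + 110) = 6 - (-8502 + 110) = 6 - 1*(-8392) = 6 + 8392 = 8398)
-4172*(-4) - O = -4172*(-4) - 1*8398 = 16688 - 8398 = 8290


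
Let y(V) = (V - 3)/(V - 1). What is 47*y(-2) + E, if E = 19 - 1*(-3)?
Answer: 301/3 ≈ 100.33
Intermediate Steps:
E = 22 (E = 19 + 3 = 22)
y(V) = (-3 + V)/(-1 + V)
47*y(-2) + E = 47*((-3 - 2)/(-1 - 2)) + 22 = 47*(-5/(-3)) + 22 = 47*(-⅓*(-5)) + 22 = 47*(5/3) + 22 = 235/3 + 22 = 301/3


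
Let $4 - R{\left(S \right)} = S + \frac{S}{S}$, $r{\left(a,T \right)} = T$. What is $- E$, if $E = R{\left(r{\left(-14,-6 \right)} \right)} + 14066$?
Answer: $-14075$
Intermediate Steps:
$R{\left(S \right)} = 3 - S$ ($R{\left(S \right)} = 4 - \left(S + \frac{S}{S}\right) = 4 - \left(S + 1\right) = 4 - \left(1 + S\right) = 3 - S$)
$E = 14075$ ($E = \left(3 - -6\right) + 14066 = \left(3 + 6\right) + 14066 = 9 + 14066 = 14075$)
$- E = \left(-1\right) 14075 = -14075$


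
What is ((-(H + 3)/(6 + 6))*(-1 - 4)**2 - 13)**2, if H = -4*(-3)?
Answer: 31329/16 ≈ 1958.1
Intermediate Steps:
H = 12
((-(H + 3)/(6 + 6))*(-1 - 4)**2 - 13)**2 = ((-(12 + 3)/(6 + 6))*(-1 - 4)**2 - 13)**2 = (-15/12*(-5)**2 - 13)**2 = (-15/12*25 - 13)**2 = (-1*5/4*25 - 13)**2 = (-5/4*25 - 13)**2 = (-125/4 - 13)**2 = (-177/4)**2 = 31329/16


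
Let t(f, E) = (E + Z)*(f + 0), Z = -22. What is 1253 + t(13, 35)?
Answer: 1422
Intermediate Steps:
t(f, E) = f*(-22 + E) (t(f, E) = (E - 22)*(f + 0) = (-22 + E)*f = f*(-22 + E))
1253 + t(13, 35) = 1253 + 13*(-22 + 35) = 1253 + 13*13 = 1253 + 169 = 1422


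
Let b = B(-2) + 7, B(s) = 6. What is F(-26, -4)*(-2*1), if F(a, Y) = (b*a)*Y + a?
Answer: -2652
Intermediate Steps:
b = 13 (b = 6 + 7 = 13)
F(a, Y) = a + 13*Y*a (F(a, Y) = (13*a)*Y + a = 13*Y*a + a = a + 13*Y*a)
F(-26, -4)*(-2*1) = (-26*(1 + 13*(-4)))*(-2*1) = -26*(1 - 52)*(-2) = -26*(-51)*(-2) = 1326*(-2) = -2652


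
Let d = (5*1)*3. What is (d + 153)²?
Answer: 28224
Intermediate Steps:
d = 15 (d = 5*3 = 15)
(d + 153)² = (15 + 153)² = 168² = 28224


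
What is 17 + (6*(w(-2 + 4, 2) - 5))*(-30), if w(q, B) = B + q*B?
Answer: -163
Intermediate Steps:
w(q, B) = B + B*q
17 + (6*(w(-2 + 4, 2) - 5))*(-30) = 17 + (6*(2*(1 + (-2 + 4)) - 5))*(-30) = 17 + (6*(2*(1 + 2) - 5))*(-30) = 17 + (6*(2*3 - 5))*(-30) = 17 + (6*(6 - 5))*(-30) = 17 + (6*1)*(-30) = 17 + 6*(-30) = 17 - 180 = -163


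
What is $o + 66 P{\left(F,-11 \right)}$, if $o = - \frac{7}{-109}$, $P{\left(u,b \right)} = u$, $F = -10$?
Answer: $- \frac{71933}{109} \approx -659.94$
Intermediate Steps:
$o = \frac{7}{109}$ ($o = \left(-7\right) \left(- \frac{1}{109}\right) = \frac{7}{109} \approx 0.06422$)
$o + 66 P{\left(F,-11 \right)} = \frac{7}{109} + 66 \left(-10\right) = \frac{7}{109} - 660 = - \frac{71933}{109}$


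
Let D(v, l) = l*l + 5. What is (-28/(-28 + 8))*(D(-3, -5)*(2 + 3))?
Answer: 210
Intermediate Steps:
D(v, l) = 5 + l² (D(v, l) = l² + 5 = 5 + l²)
(-28/(-28 + 8))*(D(-3, -5)*(2 + 3)) = (-28/(-28 + 8))*((5 + (-5)²)*(2 + 3)) = (-28/(-20))*((5 + 25)*5) = (-1/20*(-28))*(30*5) = (7/5)*150 = 210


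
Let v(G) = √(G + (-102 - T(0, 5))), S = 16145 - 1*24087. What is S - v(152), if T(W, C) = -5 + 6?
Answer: -7949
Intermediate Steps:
S = -7942 (S = 16145 - 24087 = -7942)
T(W, C) = 1
v(G) = √(-103 + G) (v(G) = √(G + (-102 - 1*1)) = √(G + (-102 - 1)) = √(G - 103) = √(-103 + G))
S - v(152) = -7942 - √(-103 + 152) = -7942 - √49 = -7942 - 1*7 = -7942 - 7 = -7949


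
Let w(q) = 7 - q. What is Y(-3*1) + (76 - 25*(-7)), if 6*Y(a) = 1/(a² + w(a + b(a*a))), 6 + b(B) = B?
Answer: 24097/96 ≈ 251.01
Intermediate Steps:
b(B) = -6 + B
Y(a) = 1/(6*(13 - a)) (Y(a) = 1/(6*(a² + (7 - (a + (-6 + a*a))))) = 1/(6*(a² + (7 - (a + (-6 + a²))))) = 1/(6*(a² + (7 - (-6 + a + a²)))) = 1/(6*(a² + (7 + (6 - a - a²)))) = 1/(6*(a² + (13 - a - a²))) = 1/(6*(13 - a)))
Y(-3*1) + (76 - 25*(-7)) = -1/(-78 + 6*(-3*1)) + (76 - 25*(-7)) = -1/(-78 + 6*(-3)) + (76 + 175) = -1/(-78 - 18) + 251 = -1/(-96) + 251 = -1*(-1/96) + 251 = 1/96 + 251 = 24097/96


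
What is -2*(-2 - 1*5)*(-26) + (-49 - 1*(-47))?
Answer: -366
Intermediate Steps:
-2*(-2 - 1*5)*(-26) + (-49 - 1*(-47)) = -2*(-2 - 5)*(-26) + (-49 + 47) = -2*(-7)*(-26) - 2 = 14*(-26) - 2 = -364 - 2 = -366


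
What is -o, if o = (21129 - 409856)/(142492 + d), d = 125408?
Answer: 388727/267900 ≈ 1.4510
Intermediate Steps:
o = -388727/267900 (o = (21129 - 409856)/(142492 + 125408) = -388727/267900 ≈ -1.4510)
-o = -1*(-388727/267900) = 388727/267900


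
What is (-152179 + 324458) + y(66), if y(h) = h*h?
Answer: 176635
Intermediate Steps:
y(h) = h²
(-152179 + 324458) + y(66) = (-152179 + 324458) + 66² = 172279 + 4356 = 176635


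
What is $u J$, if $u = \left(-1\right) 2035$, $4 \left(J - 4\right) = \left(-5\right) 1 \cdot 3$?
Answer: $- \frac{2035}{4} \approx -508.75$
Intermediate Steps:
$J = \frac{1}{4}$ ($J = 4 + \frac{\left(-5\right) 1 \cdot 3}{4} = 4 + \frac{\left(-5\right) 3}{4} = 4 + \frac{1}{4} \left(-15\right) = 4 - \frac{15}{4} = \frac{1}{4} \approx 0.25$)
$u = -2035$
$u J = \left(-2035\right) \frac{1}{4} = - \frac{2035}{4}$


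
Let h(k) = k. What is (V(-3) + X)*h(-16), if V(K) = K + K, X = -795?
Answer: 12816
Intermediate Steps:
V(K) = 2*K
(V(-3) + X)*h(-16) = (2*(-3) - 795)*(-16) = (-6 - 795)*(-16) = -801*(-16) = 12816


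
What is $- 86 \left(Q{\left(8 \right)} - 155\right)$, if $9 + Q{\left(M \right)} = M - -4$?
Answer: $13072$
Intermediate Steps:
$Q{\left(M \right)} = -5 + M$ ($Q{\left(M \right)} = -9 + \left(M - -4\right) = -9 + \left(M + 4\right) = -9 + \left(4 + M\right) = -5 + M$)
$- 86 \left(Q{\left(8 \right)} - 155\right) = - 86 \left(\left(-5 + 8\right) - 155\right) = - 86 \left(3 - 155\right) = \left(-86\right) \left(-152\right) = 13072$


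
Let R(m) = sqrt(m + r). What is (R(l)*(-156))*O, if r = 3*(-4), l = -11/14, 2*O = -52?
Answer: 2028*I*sqrt(2506)/7 ≈ 14503.0*I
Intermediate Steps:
O = -26 (O = (1/2)*(-52) = -26)
l = -11/14 (l = -11*1/14 = -11/14 ≈ -0.78571)
r = -12
R(m) = sqrt(-12 + m) (R(m) = sqrt(m - 12) = sqrt(-12 + m))
(R(l)*(-156))*O = (sqrt(-12 - 11/14)*(-156))*(-26) = (sqrt(-179/14)*(-156))*(-26) = ((I*sqrt(2506)/14)*(-156))*(-26) = -78*I*sqrt(2506)/7*(-26) = 2028*I*sqrt(2506)/7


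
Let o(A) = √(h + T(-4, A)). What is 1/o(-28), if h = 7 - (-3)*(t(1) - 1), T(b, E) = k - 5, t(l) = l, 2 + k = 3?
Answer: √3/3 ≈ 0.57735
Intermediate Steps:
k = 1 (k = -2 + 3 = 1)
T(b, E) = -4 (T(b, E) = 1 - 5 = -4)
h = 7 (h = 7 - (-3)*(1 - 1) = 7 - (-3)*0 = 7 - 1*0 = 7 + 0 = 7)
o(A) = √3 (o(A) = √(7 - 4) = √3)
1/o(-28) = 1/(√3) = √3/3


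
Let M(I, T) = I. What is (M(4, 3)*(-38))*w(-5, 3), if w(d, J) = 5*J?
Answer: -2280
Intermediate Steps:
(M(4, 3)*(-38))*w(-5, 3) = (4*(-38))*(5*3) = -152*15 = -2280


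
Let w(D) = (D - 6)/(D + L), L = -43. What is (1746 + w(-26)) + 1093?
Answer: 195923/69 ≈ 2839.5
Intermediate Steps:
w(D) = (-6 + D)/(-43 + D) (w(D) = (D - 6)/(D - 43) = (-6 + D)/(-43 + D))
(1746 + w(-26)) + 1093 = (1746 + (-6 - 26)/(-43 - 26)) + 1093 = (1746 - 32/(-69)) + 1093 = (1746 - 1/69*(-32)) + 1093 = (1746 + 32/69) + 1093 = 120506/69 + 1093 = 195923/69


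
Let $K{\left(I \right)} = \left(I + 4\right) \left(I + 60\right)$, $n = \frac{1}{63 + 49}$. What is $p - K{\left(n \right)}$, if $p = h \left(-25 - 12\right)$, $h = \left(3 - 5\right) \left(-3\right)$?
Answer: $- \frac{5802497}{12544} \approx -462.57$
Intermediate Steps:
$h = 6$ ($h = \left(-2\right) \left(-3\right) = 6$)
$p = -222$ ($p = 6 \left(-25 - 12\right) = 6 \left(-37\right) = -222$)
$n = \frac{1}{112} \approx 0.0089286$
$K{\left(I \right)} = \left(4 + I\right) \left(60 + I\right)$
$p - K{\left(n \right)} = -222 - \left(240 + \left(\frac{1}{112}\right)^{2} + 64 \cdot \frac{1}{112}\right) = -222 - \left(240 + \frac{1}{12544} + \frac{4}{7}\right) = -222 - \frac{3017729}{12544} = - \frac{5802497}{12544}$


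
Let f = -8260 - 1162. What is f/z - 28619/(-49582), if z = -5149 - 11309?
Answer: 36083581/31385406 ≈ 1.1497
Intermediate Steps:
z = -16458
f = -9422
f/z - 28619/(-49582) = -9422/(-16458) - 28619/(-49582) = -9422*(-1/16458) - 28619*(-1/49582) = 4711/8229 + 28619/49582 = 36083581/31385406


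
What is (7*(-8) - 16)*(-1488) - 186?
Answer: 106950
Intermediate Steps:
(7*(-8) - 16)*(-1488) - 186 = (-56 - 16)*(-1488) - 186 = -72*(-1488) - 186 = 107136 - 186 = 106950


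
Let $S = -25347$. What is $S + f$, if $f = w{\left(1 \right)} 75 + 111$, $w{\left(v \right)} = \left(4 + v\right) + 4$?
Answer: $-24561$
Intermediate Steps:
$w{\left(v \right)} = 8 + v$
$f = 786$ ($f = \left(8 + 1\right) 75 + 111 = 9 \cdot 75 + 111 = 675 + 111 = 786$)
$S + f = -25347 + 786 = -24561$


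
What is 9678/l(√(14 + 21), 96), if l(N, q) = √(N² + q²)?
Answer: 9678*√11/319 ≈ 100.62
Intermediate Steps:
9678/l(√(14 + 21), 96) = 9678/(√((√(14 + 21))² + 96²)) = 9678/(√((√35)² + 9216)) = 9678/(√(35 + 9216)) = 9678/(√9251) = 9678/((29*√11)) = 9678*(√11/319) = 9678*√11/319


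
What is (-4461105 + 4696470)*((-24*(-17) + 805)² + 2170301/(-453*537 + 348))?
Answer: 1649458630255540/4763 ≈ 3.4631e+11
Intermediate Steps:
(-4461105 + 4696470)*((-24*(-17) + 805)² + 2170301/(-453*537 + 348)) = 235365*((408 + 805)² + 2170301/(-243261 + 348)) = 235365*(1213² + 2170301/(-242913)) = 235365*(1471369 + 2170301*(-1/242913)) = 235365*(1471369 - 2170301/242913) = 235365*(357412487596/242913) = 1649458630255540/4763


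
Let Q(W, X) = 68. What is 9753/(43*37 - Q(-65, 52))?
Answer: 9753/1523 ≈ 6.4038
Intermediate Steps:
9753/(43*37 - Q(-65, 52)) = 9753/(43*37 - 1*68) = 9753/(1591 - 68) = 9753/1523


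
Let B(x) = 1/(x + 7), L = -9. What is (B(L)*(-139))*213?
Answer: 29607/2 ≈ 14804.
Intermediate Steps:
B(x) = 1/(7 + x)
(B(L)*(-139))*213 = (-139/(7 - 9))*213 = (-139/(-2))*213 = -1/2*(-139)*213 = (139/2)*213 = 29607/2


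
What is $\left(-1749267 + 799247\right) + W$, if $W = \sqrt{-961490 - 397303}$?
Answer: $-950020 + 3 i \sqrt{150977} \approx -9.5002 \cdot 10^{5} + 1165.7 i$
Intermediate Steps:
$W = 3 i \sqrt{150977}$ ($W = \sqrt{-1358793} = 3 i \sqrt{150977} \approx 1165.7 i$)
$\left(-1749267 + 799247\right) + W = \left(-1749267 + 799247\right) + 3 i \sqrt{150977} = -950020 + 3 i \sqrt{150977}$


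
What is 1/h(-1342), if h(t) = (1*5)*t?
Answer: -1/6710 ≈ -0.00014903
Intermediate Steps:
h(t) = 5*t
1/h(-1342) = 1/(5*(-1342)) = 1/(-6710) = -1/6710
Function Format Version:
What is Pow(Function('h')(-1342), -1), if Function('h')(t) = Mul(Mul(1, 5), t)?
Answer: Rational(-1, 6710) ≈ -0.00014903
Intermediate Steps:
Function('h')(t) = Mul(5, t)
Pow(Function('h')(-1342), -1) = Pow(Mul(5, -1342), -1) = Pow(-6710, -1) = Rational(-1, 6710)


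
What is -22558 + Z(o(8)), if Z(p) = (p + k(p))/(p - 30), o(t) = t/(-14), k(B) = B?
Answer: -2413702/107 ≈ -22558.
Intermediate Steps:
o(t) = -t/14 (o(t) = t*(-1/14) = -t/14)
Z(p) = 2*p/(-30 + p) (Z(p) = (p + p)/(p - 30) = (2*p)/(-30 + p) = 2*p/(-30 + p))
-22558 + Z(o(8)) = -22558 + 2*(-1/14*8)/(-30 - 1/14*8) = -22558 + 2*(-4/7)/(-30 - 4/7) = -22558 + 2*(-4/7)/(-214/7) = -22558 + 2*(-4/7)*(-7/214) = -22558 + 4/107 = -2413702/107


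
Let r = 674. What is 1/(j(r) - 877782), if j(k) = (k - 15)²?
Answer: -1/443501 ≈ -2.2548e-6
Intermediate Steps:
j(k) = (-15 + k)²
1/(j(r) - 877782) = 1/((-15 + 674)² - 877782) = 1/(659² - 877782) = 1/(434281 - 877782) = 1/(-443501) = -1/443501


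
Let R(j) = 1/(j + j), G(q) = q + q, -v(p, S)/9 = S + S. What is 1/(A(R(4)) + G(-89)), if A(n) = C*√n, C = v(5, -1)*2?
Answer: -89/15761 - 9*√2/31522 ≈ -0.0060506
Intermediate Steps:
v(p, S) = -18*S (v(p, S) = -9*(S + S) = -18*S)
G(q) = 2*q
R(j) = 1/(2*j)
C = 36 (C = -18*(-1)*2 = 18*2 = 36)
A(n) = 36*√n
1/(A(R(4)) + G(-89)) = 1/(36*√((½)/4) + 2*(-89)) = 1/(36*√((½)*(¼)) - 178) = 1/(36*√(⅛) - 178) = 1/(36*(√2/4) - 178) = 1/(9*√2 - 178) = 1/(-178 + 9*√2)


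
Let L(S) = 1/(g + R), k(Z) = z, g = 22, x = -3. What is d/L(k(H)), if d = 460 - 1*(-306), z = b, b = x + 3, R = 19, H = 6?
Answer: 31406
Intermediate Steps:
b = 0 (b = -3 + 3 = 0)
z = 0
k(Z) = 0
d = 766 (d = 460 + 306 = 766)
L(S) = 1/41 (L(S) = 1/(22 + 19) = 1/41)
d/L(k(H)) = 766/(1/41) = 766*41 = 31406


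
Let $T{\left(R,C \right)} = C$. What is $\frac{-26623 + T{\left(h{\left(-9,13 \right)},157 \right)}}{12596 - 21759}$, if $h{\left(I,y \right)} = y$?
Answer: $\frac{2406}{833} \approx 2.8884$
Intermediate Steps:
$\frac{-26623 + T{\left(h{\left(-9,13 \right)},157 \right)}}{12596 - 21759} = \frac{-26623 + 157}{12596 - 21759} = - \frac{26466}{-9163} = \left(-26466\right) \left(- \frac{1}{9163}\right) = \frac{2406}{833}$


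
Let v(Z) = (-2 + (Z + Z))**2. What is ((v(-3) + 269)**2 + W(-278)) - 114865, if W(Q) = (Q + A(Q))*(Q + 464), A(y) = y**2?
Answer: 14319140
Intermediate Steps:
v(Z) = (-2 + 2*Z)**2
W(Q) = (464 + Q)*(Q + Q**2) (W(Q) = (Q + Q**2)*(Q + 464) = (Q + Q**2)*(464 + Q) = (464 + Q)*(Q + Q**2))
((v(-3) + 269)**2 + W(-278)) - 114865 = ((4*(-1 - 3)**2 + 269)**2 - 278*(464 + (-278)**2 + 465*(-278))) - 114865 = ((4*(-4)**2 + 269)**2 - 278*(464 + 77284 - 129270)) - 114865 = ((4*16 + 269)**2 - 278*(-51522)) - 114865 = ((64 + 269)**2 + 14323116) - 114865 = (333**2 + 14323116) - 114865 = (110889 + 14323116) - 114865 = 14434005 - 114865 = 14319140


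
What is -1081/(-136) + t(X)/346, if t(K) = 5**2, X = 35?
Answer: 188713/23528 ≈ 8.0208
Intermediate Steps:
t(K) = 25
-1081/(-136) + t(X)/346 = -1081/(-136) + 25/346 = -1081*(-1/136) + 25*(1/346) = 1081/136 + 25/346 = 188713/23528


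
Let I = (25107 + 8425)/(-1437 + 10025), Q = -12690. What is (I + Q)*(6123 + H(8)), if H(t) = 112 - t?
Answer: -169605091669/2147 ≈ -7.8996e+7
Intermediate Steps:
I = 8383/2147 (I = 33532/8588 = 33532*(1/8588) = 8383/2147 ≈ 3.9045)
(I + Q)*(6123 + H(8)) = (8383/2147 - 12690)*(6123 + (112 - 1*8)) = -27237047*(6123 + (112 - 8))/2147 = -27237047*(6123 + 104)/2147 = -27237047/2147*6227 = -169605091669/2147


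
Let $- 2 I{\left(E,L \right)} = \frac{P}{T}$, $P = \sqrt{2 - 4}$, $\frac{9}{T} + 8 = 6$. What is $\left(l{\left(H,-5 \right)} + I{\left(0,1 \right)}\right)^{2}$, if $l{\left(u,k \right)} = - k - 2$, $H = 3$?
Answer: $\frac{\left(27 + i \sqrt{2}\right)^{2}}{81} \approx 8.9753 + 0.94281 i$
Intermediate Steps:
$l{\left(u,k \right)} = -2 - k$
$T = - \frac{9}{2}$ ($T = \frac{9}{-8 + 6} = \frac{9}{-2} = 9 \left(- \frac{1}{2}\right) = - \frac{9}{2} \approx -4.5$)
$P = i \sqrt{2}$ ($P = \sqrt{-2} = i \sqrt{2} \approx 1.4142 i$)
$I{\left(E,L \right)} = \frac{i \sqrt{2}}{9}$ ($I{\left(E,L \right)} = - \frac{i \sqrt{2} \frac{1}{- \frac{9}{2}}}{2} = - \frac{i \sqrt{2} \left(- \frac{2}{9}\right)}{2} = - \frac{\left(- \frac{2}{9}\right) i \sqrt{2}}{2} = \frac{i \sqrt{2}}{9}$)
$\left(l{\left(H,-5 \right)} + I{\left(0,1 \right)}\right)^{2} = \left(\left(-2 - -5\right) + \frac{i \sqrt{2}}{9}\right)^{2} = \left(\left(-2 + 5\right) + \frac{i \sqrt{2}}{9}\right)^{2} = \left(3 + \frac{i \sqrt{2}}{9}\right)^{2}$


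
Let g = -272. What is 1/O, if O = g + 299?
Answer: 1/27 ≈ 0.037037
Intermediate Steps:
O = 27 (O = -272 + 299 = 27)
1/O = 1/27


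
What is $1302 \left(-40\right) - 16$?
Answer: $-52096$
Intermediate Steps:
$1302 \left(-40\right) - 16 = -52080 - 16 = -52096$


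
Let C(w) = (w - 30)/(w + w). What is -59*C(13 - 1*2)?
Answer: 1121/22 ≈ 50.955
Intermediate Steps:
C(w) = (-30 + w)/(2*w) (C(w) = (-30 + w)/((2*w)) = (-30 + w)*(1/(2*w)) = (-30 + w)/(2*w))
-59*C(13 - 1*2) = -59*(-30 + (13 - 1*2))/(2*(13 - 1*2)) = -59*(-30 + (13 - 2))/(2*(13 - 2)) = -59*(-30 + 11)/(2*11) = -59*(-19)/(2*11) = -59*(-19/22) = 1121/22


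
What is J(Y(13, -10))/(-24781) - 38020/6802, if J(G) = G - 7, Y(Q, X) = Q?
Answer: -471107216/84280181 ≈ -5.5898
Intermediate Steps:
J(G) = -7 + G
J(Y(13, -10))/(-24781) - 38020/6802 = (-7 + 13)/(-24781) - 38020/6802 = 6*(-1/24781) - 38020*1/6802 = -6/24781 - 19010/3401 = -471107216/84280181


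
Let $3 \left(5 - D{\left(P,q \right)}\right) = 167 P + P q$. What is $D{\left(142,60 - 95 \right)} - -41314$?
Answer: $35071$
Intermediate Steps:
$D{\left(P,q \right)} = 5 - \frac{167 P}{3} - \frac{P q}{3}$ ($D{\left(P,q \right)} = 5 - \frac{167 P + P q}{3} = 5 - \left(\frac{167 P}{3} + \frac{P q}{3}\right) = 5 - \frac{167 P}{3} - \frac{P q}{3}$)
$D{\left(142,60 - 95 \right)} - -41314 = \left(5 - \frac{23714}{3} - \frac{142 \left(60 - 95\right)}{3}\right) - -41314 = \left(5 - \frac{23714}{3} - \frac{142}{3} \left(-35\right)\right) + 41314 = \left(5 - \frac{23714}{3} + \frac{4970}{3}\right) + 41314 = -6243 + 41314 = 35071$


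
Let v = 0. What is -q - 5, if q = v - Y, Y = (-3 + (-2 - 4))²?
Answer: 76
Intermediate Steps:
Y = 81 (Y = (-3 - 6)² = (-9)² = 81)
q = -81 (q = 0 - 1*81 = 0 - 81 = -81)
-q - 5 = -1*(-81) - 5 = 81 - 5 = 76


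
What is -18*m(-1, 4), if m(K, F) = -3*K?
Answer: -54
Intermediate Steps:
-18*m(-1, 4) = -(-54)*(-1) = -18*3 = -54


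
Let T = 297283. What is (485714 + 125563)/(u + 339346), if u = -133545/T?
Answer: 181722260391/100881663373 ≈ 1.8013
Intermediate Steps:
u = -133545/297283 ≈ -0.44922
(485714 + 125563)/(u + 339346) = (485714 + 125563)/(-133545/297283 + 339346) = 611277/(100881663373/297283) = 611277*(297283/100881663373) = 181722260391/100881663373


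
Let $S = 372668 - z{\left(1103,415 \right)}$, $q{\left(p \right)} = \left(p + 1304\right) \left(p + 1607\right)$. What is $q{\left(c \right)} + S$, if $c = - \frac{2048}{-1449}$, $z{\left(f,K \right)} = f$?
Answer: $\frac{5188553668069}{2099601} \approx 2.4712 \cdot 10^{6}$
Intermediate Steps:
$c = \frac{2048}{1449}$ ($c = \left(-2048\right) \left(- \frac{1}{1449}\right) = \frac{2048}{1449} \approx 1.4134$)
$q{\left(p \right)} = \left(1304 + p\right) \left(1607 + p\right)$
$S = 371565$ ($S = 372668 - 1103 = 371565$)
$q{\left(c \right)} + S = \left(2095528 + \left(\frac{2048}{1449}\right)^{2} + 2911 \cdot \frac{2048}{1449}\right) + 371565 = \left(2095528 + \frac{4194304}{2099601} + \frac{5961728}{1449}\right) + 371565 = \frac{4408415422504}{2099601} + 371565 = \frac{5188553668069}{2099601}$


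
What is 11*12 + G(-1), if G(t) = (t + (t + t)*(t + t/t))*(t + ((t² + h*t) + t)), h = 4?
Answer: 137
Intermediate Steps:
G(t) = (t + 2*t*(1 + t))*(t² + 6*t) (G(t) = (t + (t + t)*(t + t/t))*(t + ((t² + 4*t) + t)) = (t + (2*t)*(t + 1))*(t + (t² + 5*t)) = (t + (2*t)*(1 + t))*(t² + 6*t) = (t + 2*t*(1 + t))*(t² + 6*t))
11*12 + G(-1) = 11*12 + (-1)²*(18 + 2*(-1)² + 15*(-1)) = 132 + 1*(18 + 2*1 - 15) = 132 + 1*(18 + 2 - 15) = 132 + 1*5 = 132 + 5 = 137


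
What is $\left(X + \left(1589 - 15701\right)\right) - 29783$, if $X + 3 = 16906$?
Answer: $-26992$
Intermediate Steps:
$X = 16903$ ($X = -3 + 16906 = 16903$)
$\left(X + \left(1589 - 15701\right)\right) - 29783 = \left(16903 + \left(1589 - 15701\right)\right) - 29783 = \left(16903 - 14112\right) - 29783 = 2791 - 29783 = -26992$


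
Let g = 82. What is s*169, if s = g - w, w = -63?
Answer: 24505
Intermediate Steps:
s = 145 (s = 82 - 1*(-63) = 82 + 63 = 145)
s*169 = 145*169 = 24505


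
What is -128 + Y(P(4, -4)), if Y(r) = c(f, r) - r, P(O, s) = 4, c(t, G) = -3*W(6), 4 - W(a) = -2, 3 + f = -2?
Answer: -150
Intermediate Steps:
f = -5 (f = -3 - 2 = -5)
W(a) = 6 (W(a) = 4 - 1*(-2) = 4 + 2 = 6)
c(t, G) = -18 (c(t, G) = -3*6 = -18)
Y(r) = -18 - r
-128 + Y(P(4, -4)) = -128 + (-18 - 1*4) = -128 + (-18 - 4) = -128 - 22 = -150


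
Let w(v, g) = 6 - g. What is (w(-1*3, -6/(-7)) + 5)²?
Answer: 5041/49 ≈ 102.88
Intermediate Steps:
(w(-1*3, -6/(-7)) + 5)² = ((6 - (-6)/(-7)) + 5)² = ((6 - (-6)*(-1)/7) + 5)² = ((6 - 1*6/7) + 5)² = ((6 - 6/7) + 5)² = (36/7 + 5)² = (71/7)² = 5041/49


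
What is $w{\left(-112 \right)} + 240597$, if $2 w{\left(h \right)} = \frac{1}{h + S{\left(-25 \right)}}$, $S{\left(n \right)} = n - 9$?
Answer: $\frac{70254323}{292} \approx 2.406 \cdot 10^{5}$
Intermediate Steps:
$S{\left(n \right)} = -9 + n$ ($S{\left(n \right)} = n - 9 = -9 + n$)
$w{\left(h \right)} = \frac{1}{2 \left(-34 + h\right)}$ ($w{\left(h \right)} = \frac{1}{2 \left(h - 34\right)} = \frac{1}{2 \left(-34 + h\right)}$)
$w{\left(-112 \right)} + 240597 = \frac{1}{2 \left(-34 - 112\right)} + 240597 = \frac{1}{2 \left(-146\right)} + 240597 = \frac{1}{2} \left(- \frac{1}{146}\right) + 240597 = - \frac{1}{292} + 240597 = \frac{70254323}{292}$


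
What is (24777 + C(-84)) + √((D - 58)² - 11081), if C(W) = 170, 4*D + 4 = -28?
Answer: 24947 + 5*I*√269 ≈ 24947.0 + 82.006*I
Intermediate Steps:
D = -8 (D = -1 + (¼)*(-28) = -1 - 7 = -8)
(24777 + C(-84)) + √((D - 58)² - 11081) = (24777 + 170) + √((-8 - 58)² - 11081) = 24947 + √((-66)² - 11081) = 24947 + √(4356 - 11081) = 24947 + √(-6725) = 24947 + 5*I*√269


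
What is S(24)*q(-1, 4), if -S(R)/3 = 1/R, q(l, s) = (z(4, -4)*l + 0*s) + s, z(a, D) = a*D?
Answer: -5/2 ≈ -2.5000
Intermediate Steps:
z(a, D) = D*a
q(l, s) = s - 16*l (q(l, s) = ((-4*4)*l + 0*s) + s = (-16*l + 0) + s = -16*l + s = s - 16*l)
S(R) = -3/R
S(24)*q(-1, 4) = (-3/24)*(4 - 16*(-1)) = (-3*1/24)*(4 + 16) = -⅛*20 = -5/2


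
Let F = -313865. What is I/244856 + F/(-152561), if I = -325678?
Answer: 13582983541/18677738108 ≈ 0.72723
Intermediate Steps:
I/244856 + F/(-152561) = -325678/244856 - 313865/(-152561) = -325678*1/244856 - 313865*(-1/152561) = -162839/122428 + 313865/152561 = 13582983541/18677738108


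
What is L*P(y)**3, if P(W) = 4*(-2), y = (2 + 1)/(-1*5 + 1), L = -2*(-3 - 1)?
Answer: -4096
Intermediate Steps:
L = 8 (L = -2*(-4) = 8)
y = -3/4 (y = 3/(-5 + 1) = 3/(-4) = 3*(-1/4) = -3/4 ≈ -0.75000)
P(W) = -8
L*P(y)**3 = 8*(-8)**3 = 8*(-512) = -4096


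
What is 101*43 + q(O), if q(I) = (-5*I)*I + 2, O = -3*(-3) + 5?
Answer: 3365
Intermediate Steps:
O = 14 (O = 9 + 5 = 14)
q(I) = 2 - 5*I**2 (q(I) = -5*I**2 + 2 = 2 - 5*I**2)
101*43 + q(O) = 101*43 + (2 - 5*14**2) = 4343 + (2 - 5*196) = 4343 + (2 - 980) = 4343 - 978 = 3365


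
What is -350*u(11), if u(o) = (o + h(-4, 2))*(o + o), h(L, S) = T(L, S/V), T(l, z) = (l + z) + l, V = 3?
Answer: -84700/3 ≈ -28233.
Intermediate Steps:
T(l, z) = z + 2*l
h(L, S) = 2*L + S/3 (h(L, S) = S/3 + 2*L = 2*L + S/3)
u(o) = 2*o*(-22/3 + o) (u(o) = (o + (2*(-4) + (1/3)*2))*(o + o) = (o + (-8 + 2/3))*(2*o) = (o - 22/3)*(2*o) = (-22/3 + o)*(2*o) = 2*o*(-22/3 + o))
-350*u(11) = -700*11*(-22 + 3*11)/3 = -700*11*(-22 + 33)/3 = -700*11*11/3 = -350*242/3 = -84700/3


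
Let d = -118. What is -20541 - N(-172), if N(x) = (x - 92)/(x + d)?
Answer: -2978577/145 ≈ -20542.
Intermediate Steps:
N(x) = (-92 + x)/(-118 + x) (N(x) = (x - 92)/(x - 118) = (-92 + x)/(-118 + x))
-20541 - N(-172) = -20541 - (-92 - 172)/(-118 - 172) = -20541 - (-264)/(-290) = -20541 - (-1)*(-264)/290 = -20541 - 1*132/145 = -20541 - 132/145 = -2978577/145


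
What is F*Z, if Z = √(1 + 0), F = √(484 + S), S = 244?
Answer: 2*√182 ≈ 26.981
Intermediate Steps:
F = 2*√182 (F = √(484 + 244) = √728 = 2*√182 ≈ 26.981)
Z = 1 (Z = √1 = 1)
F*Z = (2*√182)*1 = 2*√182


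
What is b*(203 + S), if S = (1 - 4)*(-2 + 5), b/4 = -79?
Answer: -61304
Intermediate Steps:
b = -316 (b = 4*(-79) = -316)
S = -9 (S = -3*3 = -9)
b*(203 + S) = -316*(203 - 9) = -316*194 = -61304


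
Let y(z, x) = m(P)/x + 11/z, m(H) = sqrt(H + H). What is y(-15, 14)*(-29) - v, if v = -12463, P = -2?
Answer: 187264/15 - 29*I/7 ≈ 12484.0 - 4.1429*I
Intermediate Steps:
m(H) = sqrt(2)*sqrt(H) (m(H) = sqrt(2*H) = sqrt(2)*sqrt(H))
y(z, x) = 11/z + 2*I/x (y(z, x) = (sqrt(2)*sqrt(-2))/x + 11/z = (sqrt(2)*(I*sqrt(2)))/x + 11/z = (2*I)/x + 11/z = 2*I/x + 11/z = 11/z + 2*I/x)
y(-15, 14)*(-29) - v = (11/(-15) + 2*I/14)*(-29) - 1*(-12463) = (11*(-1/15) + 2*I*(1/14))*(-29) + 12463 = (-11/15 + I/7)*(-29) + 12463 = (319/15 - 29*I/7) + 12463 = 187264/15 - 29*I/7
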